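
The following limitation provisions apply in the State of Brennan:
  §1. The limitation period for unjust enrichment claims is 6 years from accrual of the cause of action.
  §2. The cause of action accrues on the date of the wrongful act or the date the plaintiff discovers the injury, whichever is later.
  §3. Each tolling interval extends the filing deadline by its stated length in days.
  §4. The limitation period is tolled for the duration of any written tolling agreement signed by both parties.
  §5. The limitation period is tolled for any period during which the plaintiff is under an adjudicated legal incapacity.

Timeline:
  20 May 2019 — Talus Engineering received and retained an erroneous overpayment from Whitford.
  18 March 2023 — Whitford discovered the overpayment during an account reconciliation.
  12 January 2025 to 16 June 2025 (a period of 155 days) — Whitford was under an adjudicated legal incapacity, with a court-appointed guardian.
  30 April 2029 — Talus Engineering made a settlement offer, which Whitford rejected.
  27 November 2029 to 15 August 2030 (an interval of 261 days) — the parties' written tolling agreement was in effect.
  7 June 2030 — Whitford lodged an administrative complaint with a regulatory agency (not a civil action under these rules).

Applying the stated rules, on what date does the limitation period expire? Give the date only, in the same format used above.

Taking the later of the act (20 May 2019) and discovery (18 March 2023), the claim accrued on 18 March 2023.
The untolled deadline — 6 years after 18 March 2023 — is 18 March 2029.
The plaintiff's legal incapacity from 12 January 2025 to 16 June 2025 tolled the period for 155 days, extending the deadline to 20 August 2029.
The written tolling agreement starting 27 November 2029 came too late — the period had run on 20 August 2029 — and so does not extend the deadline.
Nothing else in the chronology tolls or restarts the period.

20 August 2029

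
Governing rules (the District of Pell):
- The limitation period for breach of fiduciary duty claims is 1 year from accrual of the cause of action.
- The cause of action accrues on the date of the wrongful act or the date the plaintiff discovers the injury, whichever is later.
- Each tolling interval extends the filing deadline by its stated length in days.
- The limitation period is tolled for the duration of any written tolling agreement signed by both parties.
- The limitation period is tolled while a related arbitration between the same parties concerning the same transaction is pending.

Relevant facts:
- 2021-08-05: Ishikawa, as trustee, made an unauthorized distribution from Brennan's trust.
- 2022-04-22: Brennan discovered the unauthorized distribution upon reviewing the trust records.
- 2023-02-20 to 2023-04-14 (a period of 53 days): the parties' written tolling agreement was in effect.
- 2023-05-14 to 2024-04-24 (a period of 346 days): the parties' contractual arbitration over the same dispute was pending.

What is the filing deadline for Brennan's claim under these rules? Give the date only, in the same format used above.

2024-05-25

Because discovery on 2022-04-22 post-dates the 2021-08-05 act, accrual under the later-of rule falls on 2022-04-22.
The untolled deadline — 1 year after 2022-04-22 — is 2023-04-22.
The written tolling agreement from 2023-02-20 to 2023-04-14 tolled the period for 53 days, extending the deadline to 2023-06-14.
The pending related arbitration from 2023-05-14 to 2024-04-24 tolled the period for 346 days, extending the deadline to 2024-05-25.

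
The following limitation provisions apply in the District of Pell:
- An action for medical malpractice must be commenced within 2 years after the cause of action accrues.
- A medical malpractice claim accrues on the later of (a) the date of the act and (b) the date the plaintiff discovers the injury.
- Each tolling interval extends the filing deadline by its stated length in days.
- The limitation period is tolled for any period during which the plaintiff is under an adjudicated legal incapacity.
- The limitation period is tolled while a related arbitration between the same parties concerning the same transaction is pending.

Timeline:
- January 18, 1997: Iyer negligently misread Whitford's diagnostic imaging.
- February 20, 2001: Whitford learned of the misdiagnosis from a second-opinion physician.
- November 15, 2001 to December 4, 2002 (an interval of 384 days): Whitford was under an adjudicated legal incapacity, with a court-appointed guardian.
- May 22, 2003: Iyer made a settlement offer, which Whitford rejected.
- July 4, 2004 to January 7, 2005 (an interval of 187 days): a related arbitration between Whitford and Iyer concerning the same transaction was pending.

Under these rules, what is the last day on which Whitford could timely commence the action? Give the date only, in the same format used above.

Taking the later of the act (January 18, 1997) and discovery (February 20, 2001), the claim accrued on February 20, 2001.
Adding the 2 years base period to February 20, 2001 gives a deadline of February 20, 2003, before any tolling.
The period was tolled for 384 days by the plaintiff's legal incapacity (November 15, 2001 to December 4, 2002), pushing the deadline to March 10, 2004.
By the time the pending related arbitration began on July 4, 2004, the limitation period had already expired on March 10, 2004; that interval cannot revive it.
Nothing else in the chronology tolls or restarts the period.

March 10, 2004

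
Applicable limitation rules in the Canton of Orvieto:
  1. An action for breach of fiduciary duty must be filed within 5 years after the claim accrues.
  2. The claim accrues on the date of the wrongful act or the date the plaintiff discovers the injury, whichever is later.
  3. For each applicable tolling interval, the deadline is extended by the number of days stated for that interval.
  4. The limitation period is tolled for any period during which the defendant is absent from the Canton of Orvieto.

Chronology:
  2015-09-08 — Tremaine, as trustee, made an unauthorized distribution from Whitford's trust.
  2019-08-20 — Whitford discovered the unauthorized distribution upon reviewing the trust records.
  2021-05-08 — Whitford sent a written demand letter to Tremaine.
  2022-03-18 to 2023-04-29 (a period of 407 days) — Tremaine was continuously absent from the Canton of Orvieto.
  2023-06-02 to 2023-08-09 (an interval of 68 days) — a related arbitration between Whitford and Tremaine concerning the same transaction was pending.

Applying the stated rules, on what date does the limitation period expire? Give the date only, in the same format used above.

2025-10-01

Taking the later of the act (2015-09-08) and discovery (2019-08-20), the claim accrued on 2019-08-20.
The untolled deadline — 5 years after 2019-08-20 — is 2024-08-20.
Because the defendant's absence from the jurisdiction ran from 2022-03-18 to 2023-04-29, the deadline is extended by 407 days to 2025-10-01.
The pending related arbitration from 2023-06-02 to 2023-08-09 does not toll the period, because no stated rule makes a pending arbitration a tolling event.
Nothing else in the chronology tolls or restarts the period.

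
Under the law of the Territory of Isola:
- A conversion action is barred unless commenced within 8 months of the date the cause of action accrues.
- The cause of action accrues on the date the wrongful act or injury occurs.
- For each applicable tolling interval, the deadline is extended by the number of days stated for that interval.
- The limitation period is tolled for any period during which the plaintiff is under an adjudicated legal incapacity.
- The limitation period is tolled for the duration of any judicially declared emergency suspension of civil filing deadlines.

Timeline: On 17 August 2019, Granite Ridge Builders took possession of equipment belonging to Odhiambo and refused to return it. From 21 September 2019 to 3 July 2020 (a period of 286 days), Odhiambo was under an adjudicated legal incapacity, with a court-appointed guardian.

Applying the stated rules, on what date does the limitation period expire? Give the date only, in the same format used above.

28 January 2021

The limitation period began to run on 17 August 2019.
8 months from 17 August 2019 is 17 April 2020.
The period was tolled for 286 days by the plaintiff's legal incapacity (21 September 2019 to 3 July 2020), pushing the deadline to 28 January 2021.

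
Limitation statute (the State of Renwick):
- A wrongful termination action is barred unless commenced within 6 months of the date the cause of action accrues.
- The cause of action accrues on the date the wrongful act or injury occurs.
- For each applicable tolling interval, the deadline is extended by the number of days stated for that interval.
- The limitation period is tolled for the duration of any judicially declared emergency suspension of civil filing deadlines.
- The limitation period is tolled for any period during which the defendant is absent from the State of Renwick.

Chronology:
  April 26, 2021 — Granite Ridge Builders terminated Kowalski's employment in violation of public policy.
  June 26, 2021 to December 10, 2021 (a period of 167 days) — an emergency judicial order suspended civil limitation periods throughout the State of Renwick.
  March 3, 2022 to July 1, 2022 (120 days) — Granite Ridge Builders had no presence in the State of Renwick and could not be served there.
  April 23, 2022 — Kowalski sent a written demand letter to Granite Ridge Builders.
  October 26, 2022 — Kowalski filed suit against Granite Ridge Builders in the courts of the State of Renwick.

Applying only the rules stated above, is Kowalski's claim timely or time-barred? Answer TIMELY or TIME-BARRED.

The limitation period began to run on April 26, 2021.
Adding the 6 months base period to April 26, 2021 gives a deadline of October 26, 2021, before any tolling.
The period was tolled for 167 days by the emergency suspension of filing deadlines (June 26, 2021 to December 10, 2021), pushing the deadline to April 11, 2022.
The defendant's absence from the jurisdiction from March 3, 2022 to July 1, 2022 tolled the period for 120 days, extending the deadline to August 9, 2022.
Nothing else in the chronology tolls or restarts the period.
Kowalski filed on October 26, 2022, after the August 9, 2022 deadline, so the action is time-barred.

TIME-BARRED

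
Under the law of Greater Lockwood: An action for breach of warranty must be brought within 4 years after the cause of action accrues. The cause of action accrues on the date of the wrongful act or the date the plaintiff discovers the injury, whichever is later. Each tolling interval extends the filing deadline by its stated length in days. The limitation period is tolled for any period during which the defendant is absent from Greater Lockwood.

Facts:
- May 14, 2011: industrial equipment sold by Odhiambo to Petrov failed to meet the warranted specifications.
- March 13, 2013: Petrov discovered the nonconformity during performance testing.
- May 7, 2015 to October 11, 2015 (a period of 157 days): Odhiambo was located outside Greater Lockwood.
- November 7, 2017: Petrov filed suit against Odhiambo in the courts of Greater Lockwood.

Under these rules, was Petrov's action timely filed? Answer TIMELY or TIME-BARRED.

TIME-BARRED

Taking the later of the act (May 14, 2011) and discovery (March 13, 2013), the claim accrued on March 13, 2013.
Adding the 4 years base period to March 13, 2013 gives a deadline of March 13, 2017, before any tolling.
The period was tolled for 157 days by the defendant's absence from the jurisdiction (May 7, 2015 to October 11, 2015), pushing the deadline to August 17, 2017.
Petrov filed on November 7, 2017, after the August 17, 2017 deadline, so the action is time-barred.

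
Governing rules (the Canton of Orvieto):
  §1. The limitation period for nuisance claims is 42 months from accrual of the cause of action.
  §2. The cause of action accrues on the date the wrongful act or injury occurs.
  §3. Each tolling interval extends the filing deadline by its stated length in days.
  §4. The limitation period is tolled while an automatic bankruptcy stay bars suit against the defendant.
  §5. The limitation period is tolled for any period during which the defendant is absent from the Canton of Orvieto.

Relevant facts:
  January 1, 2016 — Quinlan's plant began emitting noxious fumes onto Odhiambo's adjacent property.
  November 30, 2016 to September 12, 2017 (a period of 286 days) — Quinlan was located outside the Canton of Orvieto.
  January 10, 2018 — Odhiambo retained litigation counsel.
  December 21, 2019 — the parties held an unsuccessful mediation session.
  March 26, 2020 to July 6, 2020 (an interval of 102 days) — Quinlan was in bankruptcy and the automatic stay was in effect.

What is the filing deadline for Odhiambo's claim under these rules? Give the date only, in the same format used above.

The claim accrued on January 1, 2016, when the wrongful act occurred.
42 months from January 1, 2016 is July 1, 2019.
Because the defendant's absence from the jurisdiction ran from November 30, 2016 to September 12, 2017, the deadline is extended by 286 days to April 12, 2020.
The automatic bankruptcy stay from March 26, 2020 to July 6, 2020 tolled the period for 102 days, extending the deadline to July 23, 2020.
Nothing else in the chronology tolls or restarts the period.

July 23, 2020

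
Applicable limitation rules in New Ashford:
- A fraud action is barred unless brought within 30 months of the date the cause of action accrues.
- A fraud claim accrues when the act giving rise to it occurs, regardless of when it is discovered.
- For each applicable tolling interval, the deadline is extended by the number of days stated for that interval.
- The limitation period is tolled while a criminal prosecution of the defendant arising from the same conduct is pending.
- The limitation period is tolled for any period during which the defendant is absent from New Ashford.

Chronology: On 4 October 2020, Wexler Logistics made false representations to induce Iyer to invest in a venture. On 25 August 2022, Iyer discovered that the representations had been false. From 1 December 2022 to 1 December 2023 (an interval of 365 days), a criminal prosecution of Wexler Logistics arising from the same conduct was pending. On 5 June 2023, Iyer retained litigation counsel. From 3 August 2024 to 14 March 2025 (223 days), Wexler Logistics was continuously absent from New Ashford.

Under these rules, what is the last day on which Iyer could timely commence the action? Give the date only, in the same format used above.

Because the rule ties accrual to occurrence, the claim accrued on 4 October 2020, not on the 25 August 2022 discovery date.
30 months from 4 October 2020 is 4 April 2023.
The period was tolled for 365 days by the pending criminal prosecution (1 December 2022 to 1 December 2023), pushing the deadline to 3 April 2024.
The defendant's absence from the jurisdiction starting 3 August 2024 came too late — the period had run on 3 April 2024 — and so does not extend the deadline.
Nothing else in the chronology tolls or restarts the period.

3 April 2024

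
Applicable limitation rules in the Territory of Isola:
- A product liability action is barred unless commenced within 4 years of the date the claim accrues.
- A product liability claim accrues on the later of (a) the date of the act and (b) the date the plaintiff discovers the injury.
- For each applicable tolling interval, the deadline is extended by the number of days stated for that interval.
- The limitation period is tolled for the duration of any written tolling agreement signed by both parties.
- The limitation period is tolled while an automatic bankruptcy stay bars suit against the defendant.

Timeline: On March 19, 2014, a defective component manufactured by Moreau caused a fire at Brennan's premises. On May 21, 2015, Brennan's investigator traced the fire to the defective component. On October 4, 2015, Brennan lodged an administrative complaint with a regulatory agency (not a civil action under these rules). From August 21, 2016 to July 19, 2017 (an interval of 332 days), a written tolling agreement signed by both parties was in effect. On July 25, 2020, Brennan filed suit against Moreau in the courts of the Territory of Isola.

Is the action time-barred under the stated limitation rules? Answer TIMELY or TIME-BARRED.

Taking the later of the act (March 19, 2014) and discovery (May 21, 2015), the claim accrued on May 21, 2015.
Adding the 4 years base period to May 21, 2015 gives a deadline of May 21, 2019, before any tolling.
The written tolling agreement from August 21, 2016 to July 19, 2017 tolled the period for 332 days, extending the deadline to April 17, 2020.
The other events in the timeline have no effect on the limitation period under the stated rules.
Filing on July 25, 2020 missed the April 17, 2020 deadline — the action is time-barred.

TIME-BARRED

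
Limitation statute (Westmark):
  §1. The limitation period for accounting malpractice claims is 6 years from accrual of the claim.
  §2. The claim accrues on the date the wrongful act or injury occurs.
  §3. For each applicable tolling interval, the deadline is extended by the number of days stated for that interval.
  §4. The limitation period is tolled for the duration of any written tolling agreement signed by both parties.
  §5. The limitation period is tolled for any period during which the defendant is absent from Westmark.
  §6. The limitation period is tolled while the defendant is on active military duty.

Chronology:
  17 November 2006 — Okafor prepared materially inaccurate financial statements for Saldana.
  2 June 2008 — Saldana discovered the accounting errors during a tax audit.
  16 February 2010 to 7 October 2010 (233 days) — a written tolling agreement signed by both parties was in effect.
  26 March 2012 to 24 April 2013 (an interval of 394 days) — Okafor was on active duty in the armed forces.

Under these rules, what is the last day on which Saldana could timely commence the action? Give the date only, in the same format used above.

Because the rule ties accrual to occurrence, the claim accrued on 17 November 2006, not on the 2 June 2008 discovery date.
Adding the 6 years base period to 17 November 2006 gives a deadline of 17 November 2012, before any tolling.
Because the written tolling agreement ran from 16 February 2010 to 7 October 2010, the deadline is extended by 233 days to 8 July 2013.
The period was tolled for 394 days by the defendant's active military service (26 March 2012 to 24 April 2013), pushing the deadline to 6 August 2014.

6 August 2014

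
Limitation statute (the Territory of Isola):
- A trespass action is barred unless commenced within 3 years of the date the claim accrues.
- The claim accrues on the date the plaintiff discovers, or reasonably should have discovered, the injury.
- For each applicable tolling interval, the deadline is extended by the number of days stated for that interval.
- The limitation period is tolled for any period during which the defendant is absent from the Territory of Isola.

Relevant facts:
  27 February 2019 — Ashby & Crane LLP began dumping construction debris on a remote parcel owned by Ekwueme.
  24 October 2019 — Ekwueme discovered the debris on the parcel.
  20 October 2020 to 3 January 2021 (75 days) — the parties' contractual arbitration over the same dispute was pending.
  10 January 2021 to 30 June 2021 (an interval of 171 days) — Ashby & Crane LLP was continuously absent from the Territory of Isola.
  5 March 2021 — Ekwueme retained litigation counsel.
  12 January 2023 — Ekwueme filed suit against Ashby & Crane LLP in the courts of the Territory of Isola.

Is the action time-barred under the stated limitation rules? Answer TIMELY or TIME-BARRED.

TIMELY

Accrual is tied to discovery, so the period began on 24 October 2019 rather than on 27 February 2019 when the act occurred.
Adding the 3 years base period to 24 October 2019 gives a deadline of 24 October 2022, before any tolling.
Because the defendant's absence from the jurisdiction ran from 10 January 2021 to 30 June 2021, the deadline is extended by 171 days to 13 April 2023.
The pending related arbitration from 20 October 2020 to 3 January 2021 does not toll the period, because no stated rule makes a pending arbitration a tolling event.
The other events in the timeline have no effect on the limitation period under the stated rules.
The 12 January 2023 filing precedes the 13 April 2023 deadline; the claim is timely.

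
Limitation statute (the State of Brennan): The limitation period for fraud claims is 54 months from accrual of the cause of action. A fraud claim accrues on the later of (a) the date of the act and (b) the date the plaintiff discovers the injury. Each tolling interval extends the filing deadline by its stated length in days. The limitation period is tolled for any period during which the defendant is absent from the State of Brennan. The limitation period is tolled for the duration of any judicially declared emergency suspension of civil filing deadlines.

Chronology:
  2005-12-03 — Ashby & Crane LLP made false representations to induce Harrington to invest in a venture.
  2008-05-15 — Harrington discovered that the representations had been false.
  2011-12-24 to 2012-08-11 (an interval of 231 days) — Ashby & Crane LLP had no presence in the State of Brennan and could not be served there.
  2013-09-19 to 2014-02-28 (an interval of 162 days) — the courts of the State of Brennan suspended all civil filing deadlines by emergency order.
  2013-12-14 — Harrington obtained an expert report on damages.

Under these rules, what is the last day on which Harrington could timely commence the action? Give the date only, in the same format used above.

Taking the later of the act (2005-12-03) and discovery (2008-05-15), the claim accrued on 2008-05-15.
Adding the 54 months base period to 2008-05-15 gives a deadline of 2012-11-15, before any tolling.
The period was tolled for 231 days by the defendant's absence from the jurisdiction (2011-12-24 to 2012-08-11), pushing the deadline to 2013-07-04.
The emergency suspension of filing deadlines starting 2013-09-19 came too late — the period had run on 2013-07-04 — and so does not extend the deadline.
The other events in the timeline have no effect on the limitation period under the stated rules.

2013-07-04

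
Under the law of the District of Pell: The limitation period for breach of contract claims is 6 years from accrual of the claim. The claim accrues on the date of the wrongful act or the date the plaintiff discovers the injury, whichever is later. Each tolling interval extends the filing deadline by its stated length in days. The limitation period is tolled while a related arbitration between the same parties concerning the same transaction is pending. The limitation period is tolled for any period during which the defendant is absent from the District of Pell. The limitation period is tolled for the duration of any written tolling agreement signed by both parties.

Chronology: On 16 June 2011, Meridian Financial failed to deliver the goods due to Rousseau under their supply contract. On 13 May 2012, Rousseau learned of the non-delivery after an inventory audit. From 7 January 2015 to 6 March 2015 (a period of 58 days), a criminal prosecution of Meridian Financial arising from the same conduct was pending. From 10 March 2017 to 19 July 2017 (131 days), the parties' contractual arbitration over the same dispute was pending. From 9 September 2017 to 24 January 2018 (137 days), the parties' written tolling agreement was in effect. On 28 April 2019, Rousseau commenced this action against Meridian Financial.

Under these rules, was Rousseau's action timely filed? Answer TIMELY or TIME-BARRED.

TIME-BARRED

The claim accrued on 13 May 2012 — the later of the 16 June 2011 act and the 13 May 2012 discovery.
The untolled deadline — 6 years after 13 May 2012 — is 13 May 2018.
The period was tolled for 131 days by the pending related arbitration (10 March 2017 to 19 July 2017), pushing the deadline to 21 September 2018.
The written tolling agreement from 9 September 2017 to 24 January 2018 tolled the period for 137 days, extending the deadline to 5 February 2019.
No stated provision tolls the period for a criminal prosecution, so the interval from 7 January 2015 to 6 March 2015 has no effect on the deadline.
The 28 April 2019 filing falls after the 5 February 2019 deadline; the claim is time-barred.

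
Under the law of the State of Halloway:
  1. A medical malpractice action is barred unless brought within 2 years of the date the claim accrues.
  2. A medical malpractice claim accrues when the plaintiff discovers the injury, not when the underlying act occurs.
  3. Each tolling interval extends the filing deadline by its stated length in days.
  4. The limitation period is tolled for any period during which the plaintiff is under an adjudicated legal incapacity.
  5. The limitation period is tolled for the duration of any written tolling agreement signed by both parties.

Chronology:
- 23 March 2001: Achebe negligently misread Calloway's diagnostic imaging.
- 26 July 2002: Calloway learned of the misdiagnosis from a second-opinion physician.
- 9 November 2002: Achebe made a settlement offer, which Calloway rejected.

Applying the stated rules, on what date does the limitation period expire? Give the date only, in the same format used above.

Under the discovery rule, the claim accrued on 26 July 2002, when Calloway discovered the injury — not on the 23 March 2001 date of the underlying act.
Adding the 2 years base period to 26 July 2002 gives a deadline of 26 July 2004, before any tolling.
Nothing else in the chronology tolls or restarts the period.

26 July 2004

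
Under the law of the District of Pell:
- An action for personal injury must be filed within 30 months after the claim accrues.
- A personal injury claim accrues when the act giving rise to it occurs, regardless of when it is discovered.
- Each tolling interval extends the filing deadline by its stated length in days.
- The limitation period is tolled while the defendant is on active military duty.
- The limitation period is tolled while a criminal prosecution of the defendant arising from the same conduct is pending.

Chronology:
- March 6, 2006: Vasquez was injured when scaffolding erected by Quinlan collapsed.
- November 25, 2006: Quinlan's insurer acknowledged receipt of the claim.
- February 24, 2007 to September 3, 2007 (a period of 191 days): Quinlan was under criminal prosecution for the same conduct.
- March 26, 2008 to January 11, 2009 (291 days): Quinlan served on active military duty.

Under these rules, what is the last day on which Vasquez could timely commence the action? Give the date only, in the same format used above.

January 1, 2010

The claim accrued on March 6, 2006, when the wrongful act occurred.
Adding the 30 months base period to March 6, 2006 gives a deadline of September 6, 2008, before any tolling.
Because the pending criminal prosecution ran from February 24, 2007 to September 3, 2007, the deadline is extended by 191 days to March 16, 2009.
The defendant's active military service from March 26, 2008 to January 11, 2009 tolled the period for 291 days, extending the deadline to January 1, 2010.
None of the other events listed affects the running of the period under the stated rules.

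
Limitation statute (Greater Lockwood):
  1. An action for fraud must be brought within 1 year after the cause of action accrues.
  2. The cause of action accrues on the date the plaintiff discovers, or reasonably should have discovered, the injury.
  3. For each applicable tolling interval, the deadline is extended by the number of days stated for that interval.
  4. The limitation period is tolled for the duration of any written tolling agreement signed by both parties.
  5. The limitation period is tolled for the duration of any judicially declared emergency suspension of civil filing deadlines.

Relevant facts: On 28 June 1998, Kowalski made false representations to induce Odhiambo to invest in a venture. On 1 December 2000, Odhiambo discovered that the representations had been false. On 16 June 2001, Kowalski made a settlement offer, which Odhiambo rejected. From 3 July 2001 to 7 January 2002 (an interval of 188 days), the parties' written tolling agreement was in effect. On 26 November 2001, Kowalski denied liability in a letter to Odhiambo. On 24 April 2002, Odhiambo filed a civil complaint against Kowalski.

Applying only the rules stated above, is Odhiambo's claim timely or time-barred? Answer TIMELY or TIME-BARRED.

Under the discovery rule, the claim accrued on 1 December 2000, when Odhiambo discovered the injury — not on the 28 June 1998 date of the underlying act.
The untolled deadline — 1 year after 1 December 2000 — is 1 December 2001.
Because the written tolling agreement ran from 3 July 2001 to 7 January 2002, the deadline is extended by 188 days to 7 June 2002.
Nothing else in the chronology tolls or restarts the period.
Filing on 24 April 2002 beat the 7 June 2002 deadline — the action is timely.

TIMELY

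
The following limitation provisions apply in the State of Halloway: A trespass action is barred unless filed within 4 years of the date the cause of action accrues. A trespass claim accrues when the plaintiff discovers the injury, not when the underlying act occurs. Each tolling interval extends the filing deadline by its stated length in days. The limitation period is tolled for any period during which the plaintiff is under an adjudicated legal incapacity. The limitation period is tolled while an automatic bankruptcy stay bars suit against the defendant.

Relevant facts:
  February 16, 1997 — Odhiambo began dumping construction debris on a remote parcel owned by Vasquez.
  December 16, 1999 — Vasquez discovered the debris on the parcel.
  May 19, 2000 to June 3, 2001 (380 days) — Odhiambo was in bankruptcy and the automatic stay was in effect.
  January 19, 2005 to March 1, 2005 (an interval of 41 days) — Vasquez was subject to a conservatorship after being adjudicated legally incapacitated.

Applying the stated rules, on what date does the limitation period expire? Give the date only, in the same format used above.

Accrual is tied to discovery, so the period began on December 16, 1999 rather than on February 16, 1997 when the act occurred.
4 years from December 16, 1999 is December 16, 2003.
The period was tolled for 380 days by the automatic bankruptcy stay (May 19, 2000 to June 3, 2001), pushing the deadline to December 30, 2004.
By the time the plaintiff's legal incapacity began on January 19, 2005, the limitation period had already expired on December 30, 2004; that interval cannot revive it.

December 30, 2004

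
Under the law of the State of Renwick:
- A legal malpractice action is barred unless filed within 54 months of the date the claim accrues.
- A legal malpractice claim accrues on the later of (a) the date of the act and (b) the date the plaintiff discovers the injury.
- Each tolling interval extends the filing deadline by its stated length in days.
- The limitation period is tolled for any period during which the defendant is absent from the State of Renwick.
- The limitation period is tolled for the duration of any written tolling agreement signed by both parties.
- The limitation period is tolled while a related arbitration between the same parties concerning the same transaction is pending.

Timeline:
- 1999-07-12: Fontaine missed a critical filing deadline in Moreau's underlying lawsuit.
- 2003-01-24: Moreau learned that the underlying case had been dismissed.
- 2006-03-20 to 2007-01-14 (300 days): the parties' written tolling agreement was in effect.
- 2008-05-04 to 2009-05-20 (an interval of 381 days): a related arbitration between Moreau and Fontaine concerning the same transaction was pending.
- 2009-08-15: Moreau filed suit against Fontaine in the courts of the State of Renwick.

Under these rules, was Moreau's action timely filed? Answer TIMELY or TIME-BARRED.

TIME-BARRED

Because discovery on 2003-01-24 post-dates the 1999-07-12 act, accrual under the later-of rule falls on 2003-01-24.
Adding the 54 months base period to 2003-01-24 gives a deadline of 2007-07-24, before any tolling.
Because the written tolling agreement ran from 2006-03-20 to 2007-01-14, the deadline is extended by 300 days to 2008-05-19.
The period was tolled for 381 days by the pending related arbitration (2008-05-04 to 2009-05-20), pushing the deadline to 2009-06-04.
Filing on 2009-08-15 missed the 2009-06-04 deadline — the action is time-barred.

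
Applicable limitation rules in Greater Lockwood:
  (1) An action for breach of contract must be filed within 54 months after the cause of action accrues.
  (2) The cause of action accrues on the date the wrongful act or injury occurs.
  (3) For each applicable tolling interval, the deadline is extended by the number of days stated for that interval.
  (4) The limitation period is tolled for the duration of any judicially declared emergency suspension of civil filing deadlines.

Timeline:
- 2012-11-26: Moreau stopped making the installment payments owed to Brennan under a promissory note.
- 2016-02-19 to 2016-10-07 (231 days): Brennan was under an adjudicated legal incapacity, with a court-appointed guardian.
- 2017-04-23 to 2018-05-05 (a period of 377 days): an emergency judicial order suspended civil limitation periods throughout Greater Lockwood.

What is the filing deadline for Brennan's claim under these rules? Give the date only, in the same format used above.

2018-06-07

The cause of action accrued on 2012-11-26, the date of the act.
The untolled deadline — 54 months after 2012-11-26 — is 2017-05-26.
Because the emergency suspension of filing deadlines ran from 2017-04-23 to 2018-05-05, the deadline is extended by 377 days to 2018-06-07.
No stated provision tolls the period for the plaintiff's incapacity, so the interval from 2016-02-19 to 2016-10-07 has no effect on the deadline.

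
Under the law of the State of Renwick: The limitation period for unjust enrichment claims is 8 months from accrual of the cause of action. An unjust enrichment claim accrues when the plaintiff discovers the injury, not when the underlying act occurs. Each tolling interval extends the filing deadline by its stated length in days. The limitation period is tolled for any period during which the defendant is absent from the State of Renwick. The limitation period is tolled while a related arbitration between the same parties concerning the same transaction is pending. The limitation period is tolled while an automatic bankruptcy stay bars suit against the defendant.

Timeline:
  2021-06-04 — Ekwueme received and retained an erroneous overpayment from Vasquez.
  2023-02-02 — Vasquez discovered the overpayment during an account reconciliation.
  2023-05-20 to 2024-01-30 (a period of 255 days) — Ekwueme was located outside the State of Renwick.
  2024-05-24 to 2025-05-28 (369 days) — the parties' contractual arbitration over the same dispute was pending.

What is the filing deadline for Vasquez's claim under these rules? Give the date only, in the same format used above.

The claim did not accrue until Vasquez discovered the injury on 2023-02-02; the 2021-06-04 act date does not start the clock under the stated rule.
8 months from 2023-02-02 is 2023-10-02.
The period was tolled for 255 days by the defendant's absence from the jurisdiction (2023-05-20 to 2024-01-30), pushing the deadline to 2024-06-13.
Because the pending related arbitration ran from 2024-05-24 to 2025-05-28, the deadline is extended by 369 days to 2025-06-17.

2025-06-17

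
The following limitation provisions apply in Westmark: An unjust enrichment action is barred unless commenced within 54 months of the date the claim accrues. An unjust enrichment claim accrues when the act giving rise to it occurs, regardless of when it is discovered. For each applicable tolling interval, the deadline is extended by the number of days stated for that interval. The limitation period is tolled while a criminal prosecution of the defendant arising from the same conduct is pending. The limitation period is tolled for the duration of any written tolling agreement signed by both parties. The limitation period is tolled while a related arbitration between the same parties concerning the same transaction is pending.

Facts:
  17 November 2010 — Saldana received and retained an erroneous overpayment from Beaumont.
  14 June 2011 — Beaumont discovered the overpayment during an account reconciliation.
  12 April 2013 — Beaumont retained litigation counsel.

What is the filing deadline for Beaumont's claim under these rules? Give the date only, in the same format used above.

Accrual is governed by the date of the act, so the period began to run on 17 November 2010; the later discovery on 14 June 2011 is irrelevant under the stated rule.
The untolled deadline — 54 months after 17 November 2010 — is 17 May 2015.
Nothing else in the chronology tolls or restarts the period.

17 May 2015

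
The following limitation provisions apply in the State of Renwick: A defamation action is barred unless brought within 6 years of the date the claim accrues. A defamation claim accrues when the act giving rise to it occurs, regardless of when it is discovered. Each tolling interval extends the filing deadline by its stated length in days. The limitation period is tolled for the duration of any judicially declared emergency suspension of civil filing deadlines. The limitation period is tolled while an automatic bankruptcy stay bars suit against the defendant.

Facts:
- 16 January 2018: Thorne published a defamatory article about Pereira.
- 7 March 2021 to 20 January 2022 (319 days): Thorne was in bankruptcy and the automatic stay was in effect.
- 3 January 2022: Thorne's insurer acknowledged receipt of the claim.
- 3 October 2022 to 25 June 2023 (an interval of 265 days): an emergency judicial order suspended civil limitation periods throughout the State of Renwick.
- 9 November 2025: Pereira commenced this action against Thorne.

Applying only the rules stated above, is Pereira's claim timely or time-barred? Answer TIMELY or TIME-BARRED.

TIME-BARRED

The claim accrued on 16 January 2018, the date of the act.
6 years from 16 January 2018 is 16 January 2024.
The period was tolled for 319 days by the automatic bankruptcy stay (7 March 2021 to 20 January 2022), pushing the deadline to 30 November 2024.
The emergency suspension of filing deadlines from 3 October 2022 to 25 June 2023 tolled the period for 265 days, extending the deadline to 22 August 2025.
Nothing else in the chronology tolls or restarts the period.
Pereira filed on 9 November 2025, after the 22 August 2025 deadline, so the action is time-barred.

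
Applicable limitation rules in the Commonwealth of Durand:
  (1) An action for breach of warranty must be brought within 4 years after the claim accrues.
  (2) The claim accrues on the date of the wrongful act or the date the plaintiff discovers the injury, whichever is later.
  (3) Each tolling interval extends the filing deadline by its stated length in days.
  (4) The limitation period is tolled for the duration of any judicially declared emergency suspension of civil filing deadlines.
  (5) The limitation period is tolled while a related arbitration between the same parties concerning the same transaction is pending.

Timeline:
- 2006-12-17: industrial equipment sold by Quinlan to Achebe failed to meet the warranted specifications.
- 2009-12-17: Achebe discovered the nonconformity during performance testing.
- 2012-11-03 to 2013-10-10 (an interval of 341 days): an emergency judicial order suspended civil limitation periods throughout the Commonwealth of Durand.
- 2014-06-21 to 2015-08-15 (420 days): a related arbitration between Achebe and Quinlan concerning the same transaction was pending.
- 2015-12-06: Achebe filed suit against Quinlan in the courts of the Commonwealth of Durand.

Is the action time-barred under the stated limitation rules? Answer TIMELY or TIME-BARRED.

TIMELY

Because discovery on 2009-12-17 post-dates the 2006-12-17 act, accrual under the later-of rule falls on 2009-12-17.
4 years from 2009-12-17 is 2013-12-17.
The emergency suspension of filing deadlines from 2012-11-03 to 2013-10-10 tolled the period for 341 days, extending the deadline to 2014-11-23.
The pending related arbitration from 2014-06-21 to 2015-08-15 tolled the period for 420 days, extending the deadline to 2016-01-17.
The 2015-12-06 filing precedes the 2016-01-17 deadline; the claim is timely.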